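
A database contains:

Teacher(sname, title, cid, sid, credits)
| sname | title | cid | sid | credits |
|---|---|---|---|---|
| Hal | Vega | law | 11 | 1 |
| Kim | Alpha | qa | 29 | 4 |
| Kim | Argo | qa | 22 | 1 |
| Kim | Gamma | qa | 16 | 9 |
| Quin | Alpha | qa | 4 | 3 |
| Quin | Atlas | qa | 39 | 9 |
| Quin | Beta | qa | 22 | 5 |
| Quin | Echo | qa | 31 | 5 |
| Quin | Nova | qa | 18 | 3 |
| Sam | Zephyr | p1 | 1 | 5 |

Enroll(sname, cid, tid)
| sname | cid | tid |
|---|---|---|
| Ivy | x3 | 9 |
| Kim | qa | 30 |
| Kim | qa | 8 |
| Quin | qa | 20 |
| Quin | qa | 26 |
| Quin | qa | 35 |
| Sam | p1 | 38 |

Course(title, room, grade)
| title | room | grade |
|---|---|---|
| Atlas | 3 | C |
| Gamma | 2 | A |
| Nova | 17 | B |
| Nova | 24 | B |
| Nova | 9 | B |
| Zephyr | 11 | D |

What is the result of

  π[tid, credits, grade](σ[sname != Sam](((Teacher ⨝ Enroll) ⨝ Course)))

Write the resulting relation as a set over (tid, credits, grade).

Teacher ⋈ Enroll (natural join on sname, cid): {(Kim, Alpha, qa, 29, 4, 30), (Kim, Alpha, qa, 29, 4, 8), (Kim, Argo, qa, 22, 1, 30), (Kim, Argo, qa, 22, 1, 8), (Kim, Gamma, qa, 16, 9, 30), (Kim, Gamma, qa, 16, 9, 8), (Quin, Alpha, qa, 4, 3, 20), (Quin, Alpha, qa, 4, 3, 26), (Quin, Alpha, qa, 4, 3, 35), (Quin, Atlas, qa, 39, 9, 20), (Quin, Atlas, qa, 39, 9, 26), (Quin, Atlas, qa, 39, 9, 35), (Quin, Beta, qa, 22, 5, 20), (Quin, Beta, qa, 22, 5, 26), (Quin, Beta, qa, 22, 5, 35), (Quin, Echo, qa, 31, 5, 20), (Quin, Echo, qa, 31, 5, 26), (Quin, Echo, qa, 31, 5, 35), (Quin, Nova, qa, 18, 3, 20), (Quin, Nova, qa, 18, 3, 26), (Quin, Nova, qa, 18, 3, 35), (Sam, Zephyr, p1, 1, 5, 38)}
(Teacher ⨝ Enroll) ⋈ Course (natural join on title): {(Kim, Gamma, qa, 16, 9, 30, 2, A), (Kim, Gamma, qa, 16, 9, 8, 2, A), (Quin, Atlas, qa, 39, 9, 20, 3, C), (Quin, Atlas, qa, 39, 9, 26, 3, C), (Quin, Atlas, qa, 39, 9, 35, 3, C), (Quin, Nova, qa, 18, 3, 20, 17, B), (Quin, Nova, qa, 18, 3, 20, 24, B), (Quin, Nova, qa, 18, 3, 20, 9, B), (Quin, Nova, qa, 18, 3, 26, 17, B), (Quin, Nova, qa, 18, 3, 26, 24, B), (Quin, Nova, qa, 18, 3, 26, 9, B), (Quin, Nova, qa, 18, 3, 35, 17, B), (Quin, Nova, qa, 18, 3, 35, 24, B), (Quin, Nova, qa, 18, 3, 35, 9, B), (Sam, Zephyr, p1, 1, 5, 38, 11, D)}
σ[sname != Sam]: keep tuples satisfying sname != Sam → {(Kim, Gamma, qa, 16, 9, 30, 2, A), (Kim, Gamma, qa, 16, 9, 8, 2, A), (Quin, Atlas, qa, 39, 9, 20, 3, C), (Quin, Atlas, qa, 39, 9, 26, 3, C), (Quin, Atlas, qa, 39, 9, 35, 3, C), (Quin, Nova, qa, 18, 3, 20, 17, B), (Quin, Nova, qa, 18, 3, 20, 24, B), (Quin, Nova, qa, 18, 3, 20, 9, B), (Quin, Nova, qa, 18, 3, 26, 17, B), (Quin, Nova, qa, 18, 3, 26, 24, B), (Quin, Nova, qa, 18, 3, 26, 9, B), (Quin, Nova, qa, 18, 3, 35, 17, B), (Quin, Nova, qa, 18, 3, 35, 24, B), (Quin, Nova, qa, 18, 3, 35, 9, B)}
Keep only column(s) tid, credits, grade (6 duplicate(s) eliminated): {(20, 3, B), (20, 9, C), (26, 3, B), (26, 9, C), (30, 9, A), (35, 3, B), (35, 9, C), (8, 9, A)}

{(20, 3, B), (20, 9, C), (26, 3, B), (26, 9, C), (30, 9, A), (35, 3, B), (35, 9, C), (8, 9, A)}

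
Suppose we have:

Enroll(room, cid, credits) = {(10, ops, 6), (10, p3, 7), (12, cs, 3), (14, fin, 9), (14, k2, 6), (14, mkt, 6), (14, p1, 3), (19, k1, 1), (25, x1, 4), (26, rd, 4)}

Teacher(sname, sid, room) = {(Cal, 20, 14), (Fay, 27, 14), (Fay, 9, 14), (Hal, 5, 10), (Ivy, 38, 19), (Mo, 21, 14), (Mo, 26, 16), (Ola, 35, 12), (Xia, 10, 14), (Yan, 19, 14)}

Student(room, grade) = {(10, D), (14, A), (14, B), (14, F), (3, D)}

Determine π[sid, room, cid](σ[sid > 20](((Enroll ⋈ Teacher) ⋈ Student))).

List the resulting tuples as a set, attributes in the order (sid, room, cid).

Natural join on room: {(10, ops, 6, Hal, 5), (10, p3, 7, Hal, 5), (12, cs, 3, Ola, 35), (14, fin, 9, Cal, 20), (14, fin, 9, Fay, 27), (14, fin, 9, Fay, 9), (14, fin, 9, Mo, 21), (14, fin, 9, Xia, 10), (14, fin, 9, Yan, 19), (14, k2, 6, Cal, 20), (14, k2, 6, Fay, 27), (14, k2, 6, Fay, 9), (14, k2, 6, Mo, 21), (14, k2, 6, Xia, 10), (14, k2, 6, Yan, 19), (14, mkt, 6, Cal, 20), (14, mkt, 6, Fay, 27), (14, mkt, 6, Fay, 9), (14, mkt, 6, Mo, 21), (14, mkt, 6, Xia, 10), (14, mkt, 6, Yan, 19), (14, p1, 3, Cal, 20), (14, p1, 3, Fay, 27), (14, p1, 3, Fay, 9), (14, p1, 3, Mo, 21), (14, p1, 3, Xia, 10), (14, p1, 3, Yan, 19), (19, k1, 1, Ivy, 38)}
Natural join on room: {(10, ops, 6, Hal, 5, D), (10, p3, 7, Hal, 5, D), (14, fin, 9, Cal, 20, A), (14, fin, 9, Cal, 20, B), (14, fin, 9, Cal, 20, F), (14, fin, 9, Fay, 27, A), (14, fin, 9, Fay, 27, B), (14, fin, 9, Fay, 27, F), (14, fin, 9, Fay, 9, A), (14, fin, 9, Fay, 9, B), (14, fin, 9, Fay, 9, F), (14, fin, 9, Mo, 21, A), (14, fin, 9, Mo, 21, B), (14, fin, 9, Mo, 21, F), (14, fin, 9, Xia, 10, A), (14, fin, 9, Xia, 10, B), (14, fin, 9, Xia, 10, F), (14, fin, 9, Yan, 19, A), (14, fin, 9, Yan, 19, B), (14, fin, 9, Yan, 19, F), (14, k2, 6, Cal, 20, A), (14, k2, 6, Cal, 20, B), (14, k2, 6, Cal, 20, F), (14, k2, 6, Fay, 27, A), (14, k2, 6, Fay, 27, B), (14, k2, 6, Fay, 27, F), (14, k2, 6, Fay, 9, A), (14, k2, 6, Fay, 9, B), (14, k2, 6, Fay, 9, F), (14, k2, 6, Mo, 21, A), (14, k2, 6, Mo, 21, B), (14, k2, 6, Mo, 21, F), (14, k2, 6, Xia, 10, A), (14, k2, 6, Xia, 10, B), (14, k2, 6, Xia, 10, F), (14, k2, 6, Yan, 19, A), (14, k2, 6, Yan, 19, B), (14, k2, 6, Yan, 19, F), (14, mkt, 6, Cal, 20, A), (14, mkt, 6, Cal, 20, B), (14, mkt, 6, Cal, 20, F), (14, mkt, 6, Fay, 27, A), (14, mkt, 6, Fay, 27, B), (14, mkt, 6, Fay, 27, F), (14, mkt, 6, Fay, 9, A), (14, mkt, 6, Fay, 9, B), (14, mkt, 6, Fay, 9, F), (14, mkt, 6, Mo, 21, A), (14, mkt, 6, Mo, 21, B), (14, mkt, 6, Mo, 21, F), (14, mkt, 6, Xia, 10, A), (14, mkt, 6, Xia, 10, B), (14, mkt, 6, Xia, 10, F), (14, mkt, 6, Yan, 19, A), (14, mkt, 6, Yan, 19, B), (14, mkt, 6, Yan, 19, F), (14, p1, 3, Cal, 20, A), (14, p1, 3, Cal, 20, B), (14, p1, 3, Cal, 20, F), (14, p1, 3, Fay, 27, A), (14, p1, 3, Fay, 27, B), (14, p1, 3, Fay, 27, F), (14, p1, 3, Fay, 9, A), (14, p1, 3, Fay, 9, B), (14, p1, 3, Fay, 9, F), (14, p1, 3, Mo, 21, A), (14, p1, 3, Mo, 21, B), (14, p1, 3, Mo, 21, F), (14, p1, 3, Xia, 10, A), (14, p1, 3, Xia, 10, B), (14, p1, 3, Xia, 10, F), (14, p1, 3, Yan, 19, A), (14, p1, 3, Yan, 19, B), (14, p1, 3, Yan, 19, F)}
Apply σ_{sid > 20}; surviving tuples: {(14, fin, 9, Fay, 27, A), (14, fin, 9, Fay, 27, B), (14, fin, 9, Fay, 27, F), (14, fin, 9, Mo, 21, A), (14, fin, 9, Mo, 21, B), (14, fin, 9, Mo, 21, F), (14, k2, 6, Fay, 27, A), (14, k2, 6, Fay, 27, B), (14, k2, 6, Fay, 27, F), (14, k2, 6, Mo, 21, A), (14, k2, 6, Mo, 21, B), (14, k2, 6, Mo, 21, F), (14, mkt, 6, Fay, 27, A), (14, mkt, 6, Fay, 27, B), (14, mkt, 6, Fay, 27, F), (14, mkt, 6, Mo, 21, A), (14, mkt, 6, Mo, 21, B), (14, mkt, 6, Mo, 21, F), (14, p1, 3, Fay, 27, A), (14, p1, 3, Fay, 27, B), (14, p1, 3, Fay, 27, F), (14, p1, 3, Mo, 21, A), (14, p1, 3, Mo, 21, B), (14, p1, 3, Mo, 21, F)}
Projecting to sid, room, cid (16 duplicate(s) eliminated): {(21, 14, fin), (21, 14, k2), (21, 14, mkt), (21, 14, p1), (27, 14, fin), (27, 14, k2), (27, 14, mkt), (27, 14, p1)}

{(21, 14, fin), (21, 14, k2), (21, 14, mkt), (21, 14, p1), (27, 14, fin), (27, 14, k2), (27, 14, mkt), (27, 14, p1)}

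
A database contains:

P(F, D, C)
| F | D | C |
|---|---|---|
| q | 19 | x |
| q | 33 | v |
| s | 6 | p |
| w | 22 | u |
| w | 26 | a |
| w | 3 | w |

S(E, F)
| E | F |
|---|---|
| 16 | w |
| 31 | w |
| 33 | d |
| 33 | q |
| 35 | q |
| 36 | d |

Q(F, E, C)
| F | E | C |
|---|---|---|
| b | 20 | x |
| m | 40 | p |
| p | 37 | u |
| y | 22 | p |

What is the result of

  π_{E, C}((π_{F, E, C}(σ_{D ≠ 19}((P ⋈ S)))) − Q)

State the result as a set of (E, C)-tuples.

P ⋈ S (natural join on F): {(q, 19, x, 33), (q, 19, x, 35), (q, 33, v, 33), (q, 33, v, 35), (w, 22, u, 16), (w, 22, u, 31), (w, 26, a, 16), (w, 26, a, 31), (w, 3, w, 16), (w, 3, w, 31)}
σ[D ≠ 19]: keep tuples satisfying D ≠ 19 → {(q, 33, v, 33), (q, 33, v, 35), (w, 22, u, 16), (w, 22, u, 31), (w, 26, a, 16), (w, 26, a, 31), (w, 3, w, 16), (w, 3, w, 31)}
π_{F, E, C} gives {(q, 33, v), (q, 35, v), (w, 16, a), (w, 16, u), (w, 16, w), (w, 31, a), (w, 31, u), (w, 31, w)}.
Difference: {(q, 33, v), (q, 35, v), (w, 16, a), (w, 16, u), (w, 16, w), (w, 31, a), (w, 31, u), (w, 31, w)} with {(b, 20, x), (m, 40, p), (p, 37, u), (y, 22, p)} → {(q, 33, v), (q, 35, v), (w, 16, a), (w, 16, u), (w, 16, w), (w, 31, a), (w, 31, u), (w, 31, w)}
π_{E, C} gives {(16, a), (16, u), (16, w), (31, a), (31, u), (31, w), (33, v), (35, v)}.

{(16, a), (16, u), (16, w), (31, a), (31, u), (31, w), (33, v), (35, v)}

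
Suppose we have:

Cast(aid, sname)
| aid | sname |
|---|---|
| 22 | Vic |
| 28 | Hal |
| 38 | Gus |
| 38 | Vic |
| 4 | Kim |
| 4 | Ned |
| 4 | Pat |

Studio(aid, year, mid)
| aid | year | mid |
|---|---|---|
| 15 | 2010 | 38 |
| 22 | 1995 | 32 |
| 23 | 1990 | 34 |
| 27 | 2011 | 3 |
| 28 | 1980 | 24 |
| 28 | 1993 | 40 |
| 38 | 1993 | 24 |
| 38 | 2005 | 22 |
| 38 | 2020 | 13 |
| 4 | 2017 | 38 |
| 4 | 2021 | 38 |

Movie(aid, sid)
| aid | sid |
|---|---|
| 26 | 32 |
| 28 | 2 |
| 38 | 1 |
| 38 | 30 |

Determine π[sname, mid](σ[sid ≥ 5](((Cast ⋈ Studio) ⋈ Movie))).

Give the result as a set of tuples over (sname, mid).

{(Gus, 13), (Gus, 22), (Gus, 24), (Vic, 13), (Vic, 22), (Vic, 24)}

Cast ⋈ Studio (natural join on aid): {(22, Vic, 1995, 32), (28, Hal, 1980, 24), (28, Hal, 1993, 40), (38, Gus, 1993, 24), (38, Gus, 2005, 22), (38, Gus, 2020, 13), (38, Vic, 1993, 24), (38, Vic, 2005, 22), (38, Vic, 2020, 13), (4, Kim, 2017, 38), (4, Kim, 2021, 38), (4, Ned, 2017, 38), (4, Ned, 2021, 38), (4, Pat, 2017, 38), (4, Pat, 2021, 38)}
(Cast ⋈ Studio) ⋈ Movie (natural join on aid): {(28, Hal, 1980, 24, 2), (28, Hal, 1993, 40, 2), (38, Gus, 1993, 24, 1), (38, Gus, 1993, 24, 30), (38, Gus, 2005, 22, 1), (38, Gus, 2005, 22, 30), (38, Gus, 2020, 13, 1), (38, Gus, 2020, 13, 30), (38, Vic, 1993, 24, 1), (38, Vic, 1993, 24, 30), (38, Vic, 2005, 22, 1), (38, Vic, 2005, 22, 30), (38, Vic, 2020, 13, 1), (38, Vic, 2020, 13, 30)}
σ[sid ≥ 5]: keep tuples satisfying sid ≥ 5 → {(38, Gus, 1993, 24, 30), (38, Gus, 2005, 22, 30), (38, Gus, 2020, 13, 30), (38, Vic, 1993, 24, 30), (38, Vic, 2005, 22, 30), (38, Vic, 2020, 13, 30)}
π[sname, mid]: project onto (sname, mid) → {(Gus, 13), (Gus, 22), (Gus, 24), (Vic, 13), (Vic, 22), (Vic, 24)}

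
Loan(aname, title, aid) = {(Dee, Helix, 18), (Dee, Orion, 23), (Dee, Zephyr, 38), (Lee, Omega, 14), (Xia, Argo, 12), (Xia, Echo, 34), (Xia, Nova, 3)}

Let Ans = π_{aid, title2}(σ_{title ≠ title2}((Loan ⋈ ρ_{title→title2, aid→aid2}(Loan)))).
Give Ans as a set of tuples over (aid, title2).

ρ[title→title2, aid→aid2]: schema becomes (aname, title2, aid2); tuples unchanged.
Natural join on aname: {(Dee, Helix, 18, Helix, 18), (Dee, Helix, 18, Orion, 23), (Dee, Helix, 18, Zephyr, 38), (Dee, Orion, 23, Helix, 18), (Dee, Orion, 23, Orion, 23), (Dee, Orion, 23, Zephyr, 38), (Dee, Zephyr, 38, Helix, 18), (Dee, Zephyr, 38, Orion, 23), (Dee, Zephyr, 38, Zephyr, 38), (Lee, Omega, 14, Omega, 14), (Xia, Argo, 12, Argo, 12), (Xia, Argo, 12, Echo, 34), (Xia, Argo, 12, Nova, 3), (Xia, Echo, 34, Argo, 12), (Xia, Echo, 34, Echo, 34), (Xia, Echo, 34, Nova, 3), (Xia, Nova, 3, Argo, 12), (Xia, Nova, 3, Echo, 34), (Xia, Nova, 3, Nova, 3)}
σ[title ≠ title2]: keep tuples satisfying title ≠ title2 → {(Dee, Helix, 18, Orion, 23), (Dee, Helix, 18, Zephyr, 38), (Dee, Orion, 23, Helix, 18), (Dee, Orion, 23, Zephyr, 38), (Dee, Zephyr, 38, Helix, 18), (Dee, Zephyr, 38, Orion, 23), (Xia, Argo, 12, Echo, 34), (Xia, Argo, 12, Nova, 3), (Xia, Echo, 34, Argo, 12), (Xia, Echo, 34, Nova, 3), (Xia, Nova, 3, Argo, 12), (Xia, Nova, 3, Echo, 34)}
π[aid, title2]: project onto (aid, title2) → {(12, Echo), (12, Nova), (18, Orion), (18, Zephyr), (23, Helix), (23, Zephyr), (3, Argo), (3, Echo), (34, Argo), (34, Nova), (38, Helix), (38, Orion)}

{(12, Echo), (12, Nova), (18, Orion), (18, Zephyr), (23, Helix), (23, Zephyr), (3, Argo), (3, Echo), (34, Argo), (34, Nova), (38, Helix), (38, Orion)}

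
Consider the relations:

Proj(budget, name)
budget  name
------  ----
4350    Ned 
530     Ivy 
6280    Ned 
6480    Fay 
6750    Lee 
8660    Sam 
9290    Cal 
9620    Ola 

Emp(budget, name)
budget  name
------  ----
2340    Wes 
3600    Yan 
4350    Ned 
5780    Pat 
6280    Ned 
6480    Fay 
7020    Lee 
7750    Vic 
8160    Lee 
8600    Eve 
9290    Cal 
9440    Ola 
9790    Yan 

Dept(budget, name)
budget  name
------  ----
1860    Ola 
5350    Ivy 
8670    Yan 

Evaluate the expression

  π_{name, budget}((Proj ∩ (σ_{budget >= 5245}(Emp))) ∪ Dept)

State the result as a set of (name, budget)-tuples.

{(Cal, 9290), (Fay, 6480), (Ivy, 5350), (Ned, 6280), (Ola, 1860), (Yan, 8670)}

Selection budget >= 5245: {(5780, Pat), (6280, Ned), (6480, Fay), (7020, Lee), (7750, Vic), (8160, Lee), (8600, Eve), (9290, Cal), (9440, Ola), (9790, Yan)}
Intersection: {(4350, Ned), (530, Ivy), (6280, Ned), (6480, Fay), (6750, Lee), (8660, Sam), (9290, Cal), (9620, Ola)} with {(5780, Pat), (6280, Ned), (6480, Fay), (7020, Lee), (7750, Vic), (8160, Lee), (8600, Eve), (9290, Cal), (9440, Ola), (9790, Yan)} → {(6280, Ned), (6480, Fay), (9290, Cal)}
Union: {(6280, Ned), (6480, Fay), (9290, Cal)} with {(1860, Ola), (5350, Ivy), (8670, Yan)} → {(1860, Ola), (5350, Ivy), (6280, Ned), (6480, Fay), (8670, Yan), (9290, Cal)}
π_{name, budget} gives {(Cal, 9290), (Fay, 6480), (Ivy, 5350), (Ned, 6280), (Ola, 1860), (Yan, 8670)}.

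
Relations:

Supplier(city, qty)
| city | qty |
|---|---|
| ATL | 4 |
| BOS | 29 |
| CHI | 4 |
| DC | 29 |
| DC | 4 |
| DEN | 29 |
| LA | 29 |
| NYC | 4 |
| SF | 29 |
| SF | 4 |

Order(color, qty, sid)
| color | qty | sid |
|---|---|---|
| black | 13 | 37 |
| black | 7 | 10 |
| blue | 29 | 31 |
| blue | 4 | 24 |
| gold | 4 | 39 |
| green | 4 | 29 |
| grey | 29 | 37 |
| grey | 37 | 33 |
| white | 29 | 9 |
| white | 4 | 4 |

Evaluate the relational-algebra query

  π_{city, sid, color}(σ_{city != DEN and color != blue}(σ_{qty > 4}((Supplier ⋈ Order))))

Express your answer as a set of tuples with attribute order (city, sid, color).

Natural join on qty: {(ATL, 4, blue, 24), (ATL, 4, gold, 39), (ATL, 4, green, 29), (ATL, 4, white, 4), (BOS, 29, blue, 31), (BOS, 29, grey, 37), (BOS, 29, white, 9), (CHI, 4, blue, 24), (CHI, 4, gold, 39), (CHI, 4, green, 29), (CHI, 4, white, 4), (DC, 29, blue, 31), (DC, 29, grey, 37), (DC, 29, white, 9), (DC, 4, blue, 24), (DC, 4, gold, 39), (DC, 4, green, 29), (DC, 4, white, 4), (DEN, 29, blue, 31), (DEN, 29, grey, 37), (DEN, 29, white, 9), (LA, 29, blue, 31), (LA, 29, grey, 37), (LA, 29, white, 9), (NYC, 4, blue, 24), (NYC, 4, gold, 39), (NYC, 4, green, 29), (NYC, 4, white, 4), (SF, 29, blue, 31), (SF, 29, grey, 37), (SF, 29, white, 9), (SF, 4, blue, 24), (SF, 4, gold, 39), (SF, 4, green, 29), (SF, 4, white, 4)}
Selection qty > 4: {(BOS, 29, blue, 31), (BOS, 29, grey, 37), (BOS, 29, white, 9), (DC, 29, blue, 31), (DC, 29, grey, 37), (DC, 29, white, 9), (DEN, 29, blue, 31), (DEN, 29, grey, 37), (DEN, 29, white, 9), (LA, 29, blue, 31), (LA, 29, grey, 37), (LA, 29, white, 9), (SF, 29, blue, 31), (SF, 29, grey, 37), (SF, 29, white, 9)}
Selection city != DEN and color != blue: {(BOS, 29, grey, 37), (BOS, 29, white, 9), (DC, 29, grey, 37), (DC, 29, white, 9), (LA, 29, grey, 37), (LA, 29, white, 9), (SF, 29, grey, 37), (SF, 29, white, 9)}
π_{city, sid, color} gives {(BOS, 37, grey), (BOS, 9, white), (DC, 37, grey), (DC, 9, white), (LA, 37, grey), (LA, 9, white), (SF, 37, grey), (SF, 9, white)}.

{(BOS, 37, grey), (BOS, 9, white), (DC, 37, grey), (DC, 9, white), (LA, 37, grey), (LA, 9, white), (SF, 37, grey), (SF, 9, white)}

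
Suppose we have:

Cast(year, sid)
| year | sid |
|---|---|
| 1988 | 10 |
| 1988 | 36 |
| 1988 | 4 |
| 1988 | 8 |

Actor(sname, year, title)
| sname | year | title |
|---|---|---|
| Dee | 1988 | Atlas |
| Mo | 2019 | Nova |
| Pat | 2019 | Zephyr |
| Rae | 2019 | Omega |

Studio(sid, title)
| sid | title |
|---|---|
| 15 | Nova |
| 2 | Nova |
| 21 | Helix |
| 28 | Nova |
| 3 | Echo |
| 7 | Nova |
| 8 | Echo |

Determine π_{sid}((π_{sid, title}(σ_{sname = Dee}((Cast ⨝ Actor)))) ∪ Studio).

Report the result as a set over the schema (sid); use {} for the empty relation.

{10, 15, 2, 21, 28, 3, 36, 4, 7, 8}

Joining Cast and Actor on year yields {(1988, 10, Dee, Atlas), (1988, 36, Dee, Atlas), (1988, 4, Dee, Atlas), (1988, 8, Dee, Atlas)}.
Apply σ_{sname = Dee}; surviving tuples: {(1988, 10, Dee, Atlas), (1988, 36, Dee, Atlas), (1988, 4, Dee, Atlas), (1988, 8, Dee, Atlas)}
Keep only column(s) sid, title: {(10, Atlas), (36, Atlas), (4, Atlas), (8, Atlas)}
Union: {(10, Atlas), (36, Atlas), (4, Atlas), (8, Atlas)} with {(15, Nova), (2, Nova), (21, Helix), (28, Nova), (3, Echo), (7, Nova), (8, Echo)} → {(10, Atlas), (15, Nova), (2, Nova), (21, Helix), (28, Nova), (3, Echo), (36, Atlas), (4, Atlas), (7, Nova), (8, Atlas), (8, Echo)}
Keep only column(s) sid (1 duplicate(s) eliminated): {10, 15, 2, 21, 28, 3, 36, 4, 7, 8}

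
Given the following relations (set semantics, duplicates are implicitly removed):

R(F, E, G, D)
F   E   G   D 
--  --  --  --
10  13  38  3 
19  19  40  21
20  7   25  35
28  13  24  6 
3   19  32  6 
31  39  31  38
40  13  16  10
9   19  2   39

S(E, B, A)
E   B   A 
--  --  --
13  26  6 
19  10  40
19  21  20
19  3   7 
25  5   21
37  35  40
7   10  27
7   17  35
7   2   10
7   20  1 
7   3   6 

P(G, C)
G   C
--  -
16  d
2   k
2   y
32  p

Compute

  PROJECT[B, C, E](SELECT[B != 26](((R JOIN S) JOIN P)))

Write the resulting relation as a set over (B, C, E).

{(10, k, 19), (10, p, 19), (10, y, 19), (21, k, 19), (21, p, 19), (21, y, 19), (3, k, 19), (3, p, 19), (3, y, 19)}

Joining R and S on E yields {(10, 13, 38, 3, 26, 6), (19, 19, 40, 21, 10, 40), (19, 19, 40, 21, 21, 20), (19, 19, 40, 21, 3, 7), (20, 7, 25, 35, 10, 27), (20, 7, 25, 35, 17, 35), (20, 7, 25, 35, 2, 10), (20, 7, 25, 35, 20, 1), (20, 7, 25, 35, 3, 6), (28, 13, 24, 6, 26, 6), (3, 19, 32, 6, 10, 40), (3, 19, 32, 6, 21, 20), (3, 19, 32, 6, 3, 7), (40, 13, 16, 10, 26, 6), (9, 19, 2, 39, 10, 40), (9, 19, 2, 39, 21, 20), (9, 19, 2, 39, 3, 7)}.
Joining (R JOIN S) and P on G yields {(3, 19, 32, 6, 10, 40, p), (3, 19, 32, 6, 21, 20, p), (3, 19, 32, 6, 3, 7, p), (40, 13, 16, 10, 26, 6, d), (9, 19, 2, 39, 10, 40, k), (9, 19, 2, 39, 10, 40, y), (9, 19, 2, 39, 21, 20, k), (9, 19, 2, 39, 21, 20, y), (9, 19, 2, 39, 3, 7, k), (9, 19, 2, 39, 3, 7, y)}.
Filtering on B != 26 leaves {(3, 19, 32, 6, 10, 40, p), (3, 19, 32, 6, 21, 20, p), (3, 19, 32, 6, 3, 7, p), (9, 19, 2, 39, 10, 40, k), (9, 19, 2, 39, 10, 40, y), (9, 19, 2, 39, 21, 20, k), (9, 19, 2, 39, 21, 20, y), (9, 19, 2, 39, 3, 7, k), (9, 19, 2, 39, 3, 7, y)}.
Keep only column(s) B, C, E: {(10, k, 19), (10, p, 19), (10, y, 19), (21, k, 19), (21, p, 19), (21, y, 19), (3, k, 19), (3, p, 19), (3, y, 19)}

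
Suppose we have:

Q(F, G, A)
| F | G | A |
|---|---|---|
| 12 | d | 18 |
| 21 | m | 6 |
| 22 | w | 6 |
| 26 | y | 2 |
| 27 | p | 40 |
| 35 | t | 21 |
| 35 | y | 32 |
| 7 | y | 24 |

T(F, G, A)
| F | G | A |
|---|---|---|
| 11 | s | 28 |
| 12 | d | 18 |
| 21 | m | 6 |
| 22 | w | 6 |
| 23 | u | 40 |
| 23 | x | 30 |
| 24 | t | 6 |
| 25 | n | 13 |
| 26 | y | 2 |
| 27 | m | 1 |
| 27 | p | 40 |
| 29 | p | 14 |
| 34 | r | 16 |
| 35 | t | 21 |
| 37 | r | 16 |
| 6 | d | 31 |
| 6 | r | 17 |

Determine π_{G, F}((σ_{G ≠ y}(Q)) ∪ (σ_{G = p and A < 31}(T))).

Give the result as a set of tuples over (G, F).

{(d, 12), (m, 21), (p, 27), (p, 29), (t, 35), (w, 22)}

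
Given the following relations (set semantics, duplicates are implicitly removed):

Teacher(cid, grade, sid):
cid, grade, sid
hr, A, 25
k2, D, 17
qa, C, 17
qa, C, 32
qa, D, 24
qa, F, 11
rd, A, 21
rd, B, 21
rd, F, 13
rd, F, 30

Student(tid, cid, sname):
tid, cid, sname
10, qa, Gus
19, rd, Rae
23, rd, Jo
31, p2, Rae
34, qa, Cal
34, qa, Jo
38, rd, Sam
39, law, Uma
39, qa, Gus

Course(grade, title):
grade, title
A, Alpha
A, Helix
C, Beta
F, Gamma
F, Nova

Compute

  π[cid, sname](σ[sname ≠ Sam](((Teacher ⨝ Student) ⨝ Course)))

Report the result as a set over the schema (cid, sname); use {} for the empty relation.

{(qa, Cal), (qa, Gus), (qa, Jo), (rd, Jo), (rd, Rae)}

Teacher ⋈ Student (natural join on cid): {(qa, C, 17, 10, Gus), (qa, C, 17, 34, Cal), (qa, C, 17, 34, Jo), (qa, C, 17, 39, Gus), (qa, C, 32, 10, Gus), (qa, C, 32, 34, Cal), (qa, C, 32, 34, Jo), (qa, C, 32, 39, Gus), (qa, D, 24, 10, Gus), (qa, D, 24, 34, Cal), (qa, D, 24, 34, Jo), (qa, D, 24, 39, Gus), (qa, F, 11, 10, Gus), (qa, F, 11, 34, Cal), (qa, F, 11, 34, Jo), (qa, F, 11, 39, Gus), (rd, A, 21, 19, Rae), (rd, A, 21, 23, Jo), (rd, A, 21, 38, Sam), (rd, B, 21, 19, Rae), (rd, B, 21, 23, Jo), (rd, B, 21, 38, Sam), (rd, F, 13, 19, Rae), (rd, F, 13, 23, Jo), (rd, F, 13, 38, Sam), (rd, F, 30, 19, Rae), (rd, F, 30, 23, Jo), (rd, F, 30, 38, Sam)}
(Teacher ⨝ Student) ⋈ Course (natural join on grade): {(qa, C, 17, 10, Gus, Beta), (qa, C, 17, 34, Cal, Beta), (qa, C, 17, 34, Jo, Beta), (qa, C, 17, 39, Gus, Beta), (qa, C, 32, 10, Gus, Beta), (qa, C, 32, 34, Cal, Beta), (qa, C, 32, 34, Jo, Beta), (qa, C, 32, 39, Gus, Beta), (qa, F, 11, 10, Gus, Gamma), (qa, F, 11, 10, Gus, Nova), (qa, F, 11, 34, Cal, Gamma), (qa, F, 11, 34, Cal, Nova), (qa, F, 11, 34, Jo, Gamma), (qa, F, 11, 34, Jo, Nova), (qa, F, 11, 39, Gus, Gamma), (qa, F, 11, 39, Gus, Nova), (rd, A, 21, 19, Rae, Alpha), (rd, A, 21, 19, Rae, Helix), (rd, A, 21, 23, Jo, Alpha), (rd, A, 21, 23, Jo, Helix), (rd, A, 21, 38, Sam, Alpha), (rd, A, 21, 38, Sam, Helix), (rd, F, 13, 19, Rae, Gamma), (rd, F, 13, 19, Rae, Nova), (rd, F, 13, 23, Jo, Gamma), (rd, F, 13, 23, Jo, Nova), (rd, F, 13, 38, Sam, Gamma), (rd, F, 13, 38, Sam, Nova), (rd, F, 30, 19, Rae, Gamma), (rd, F, 30, 19, Rae, Nova), (rd, F, 30, 23, Jo, Gamma), (rd, F, 30, 23, Jo, Nova), (rd, F, 30, 38, Sam, Gamma), (rd, F, 30, 38, Sam, Nova)}
σ[sname ≠ Sam]: keep tuples satisfying sname ≠ Sam → {(qa, C, 17, 10, Gus, Beta), (qa, C, 17, 34, Cal, Beta), (qa, C, 17, 34, Jo, Beta), (qa, C, 17, 39, Gus, Beta), (qa, C, 32, 10, Gus, Beta), (qa, C, 32, 34, Cal, Beta), (qa, C, 32, 34, Jo, Beta), (qa, C, 32, 39, Gus, Beta), (qa, F, 11, 10, Gus, Gamma), (qa, F, 11, 10, Gus, Nova), (qa, F, 11, 34, Cal, Gamma), (qa, F, 11, 34, Cal, Nova), (qa, F, 11, 34, Jo, Gamma), (qa, F, 11, 34, Jo, Nova), (qa, F, 11, 39, Gus, Gamma), (qa, F, 11, 39, Gus, Nova), (rd, A, 21, 19, Rae, Alpha), (rd, A, 21, 19, Rae, Helix), (rd, A, 21, 23, Jo, Alpha), (rd, A, 21, 23, Jo, Helix), (rd, F, 13, 19, Rae, Gamma), (rd, F, 13, 19, Rae, Nova), (rd, F, 13, 23, Jo, Gamma), (rd, F, 13, 23, Jo, Nova), (rd, F, 30, 19, Rae, Gamma), (rd, F, 30, 19, Rae, Nova), (rd, F, 30, 23, Jo, Gamma), (rd, F, 30, 23, Jo, Nova)}
Projecting to cid, sname (23 duplicate(s) eliminated): {(qa, Cal), (qa, Gus), (qa, Jo), (rd, Jo), (rd, Rae)}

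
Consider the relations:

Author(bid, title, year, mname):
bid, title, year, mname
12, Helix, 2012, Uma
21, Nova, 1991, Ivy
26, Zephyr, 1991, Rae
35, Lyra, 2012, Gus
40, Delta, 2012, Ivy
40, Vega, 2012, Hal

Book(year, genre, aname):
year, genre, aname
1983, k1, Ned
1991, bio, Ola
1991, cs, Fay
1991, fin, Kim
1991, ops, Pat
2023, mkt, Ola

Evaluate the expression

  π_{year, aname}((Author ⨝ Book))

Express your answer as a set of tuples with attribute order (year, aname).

{(1991, Fay), (1991, Kim), (1991, Ola), (1991, Pat)}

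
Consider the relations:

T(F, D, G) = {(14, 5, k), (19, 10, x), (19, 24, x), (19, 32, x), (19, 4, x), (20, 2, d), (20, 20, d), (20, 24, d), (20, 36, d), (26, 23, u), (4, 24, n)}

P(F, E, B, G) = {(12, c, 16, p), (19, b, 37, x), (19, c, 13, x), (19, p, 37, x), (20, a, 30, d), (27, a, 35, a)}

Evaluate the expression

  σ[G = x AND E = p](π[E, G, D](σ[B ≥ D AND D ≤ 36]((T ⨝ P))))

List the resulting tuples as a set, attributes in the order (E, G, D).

T ⋈ P (natural join on F, G): {(19, 10, x, b, 37), (19, 10, x, c, 13), (19, 10, x, p, 37), (19, 24, x, b, 37), (19, 24, x, c, 13), (19, 24, x, p, 37), (19, 32, x, b, 37), (19, 32, x, c, 13), (19, 32, x, p, 37), (19, 4, x, b, 37), (19, 4, x, c, 13), (19, 4, x, p, 37), (20, 2, d, a, 30), (20, 20, d, a, 30), (20, 24, d, a, 30), (20, 36, d, a, 30)}
Filtering on B ≥ D AND D ≤ 36 leaves {(19, 10, x, b, 37), (19, 10, x, c, 13), (19, 10, x, p, 37), (19, 24, x, b, 37), (19, 24, x, p, 37), (19, 32, x, b, 37), (19, 32, x, p, 37), (19, 4, x, b, 37), (19, 4, x, c, 13), (19, 4, x, p, 37), (20, 2, d, a, 30), (20, 20, d, a, 30), (20, 24, d, a, 30)}.
π_{E, G, D} gives {(a, d, 2), (a, d, 20), (a, d, 24), (b, x, 10), (b, x, 24), (b, x, 32), (b, x, 4), (c, x, 10), (c, x, 4), (p, x, 10), (p, x, 24), (p, x, 32), (p, x, 4)}.
Filtering on G = x AND E = p leaves {(p, x, 10), (p, x, 24), (p, x, 32), (p, x, 4)}.

{(p, x, 10), (p, x, 24), (p, x, 32), (p, x, 4)}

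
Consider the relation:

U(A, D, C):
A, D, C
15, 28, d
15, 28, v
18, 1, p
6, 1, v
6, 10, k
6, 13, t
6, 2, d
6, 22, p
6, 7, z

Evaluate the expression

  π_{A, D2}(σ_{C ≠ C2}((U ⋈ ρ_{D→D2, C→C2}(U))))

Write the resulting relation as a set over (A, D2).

{(15, 28), (6, 1), (6, 10), (6, 13), (6, 2), (6, 22), (6, 7)}

ρ[D→D2, C→C2]: schema becomes (A, D2, C2); tuples unchanged.
Natural join on A: {(15, 28, d, 28, d), (15, 28, d, 28, v), (15, 28, v, 28, d), (15, 28, v, 28, v), (18, 1, p, 1, p), (6, 1, v, 1, v), (6, 1, v, 10, k), (6, 1, v, 13, t), (6, 1, v, 2, d), (6, 1, v, 22, p), (6, 1, v, 7, z), (6, 10, k, 1, v), (6, 10, k, 10, k), (6, 10, k, 13, t), (6, 10, k, 2, d), (6, 10, k, 22, p), (6, 10, k, 7, z), (6, 13, t, 1, v), (6, 13, t, 10, k), (6, 13, t, 13, t), (6, 13, t, 2, d), (6, 13, t, 22, p), (6, 13, t, 7, z), (6, 2, d, 1, v), (6, 2, d, 10, k), (6, 2, d, 13, t), (6, 2, d, 2, d), (6, 2, d, 22, p), (6, 2, d, 7, z), (6, 22, p, 1, v), (6, 22, p, 10, k), (6, 22, p, 13, t), (6, 22, p, 2, d), (6, 22, p, 22, p), (6, 22, p, 7, z), (6, 7, z, 1, v), (6, 7, z, 10, k), (6, 7, z, 13, t), (6, 7, z, 2, d), (6, 7, z, 22, p), (6, 7, z, 7, z)}
σ[C ≠ C2]: keep tuples satisfying C ≠ C2 → {(15, 28, d, 28, v), (15, 28, v, 28, d), (6, 1, v, 10, k), (6, 1, v, 13, t), (6, 1, v, 2, d), (6, 1, v, 22, p), (6, 1, v, 7, z), (6, 10, k, 1, v), (6, 10, k, 13, t), (6, 10, k, 2, d), (6, 10, k, 22, p), (6, 10, k, 7, z), (6, 13, t, 1, v), (6, 13, t, 10, k), (6, 13, t, 2, d), (6, 13, t, 22, p), (6, 13, t, 7, z), (6, 2, d, 1, v), (6, 2, d, 10, k), (6, 2, d, 13, t), (6, 2, d, 22, p), (6, 2, d, 7, z), (6, 22, p, 1, v), (6, 22, p, 10, k), (6, 22, p, 13, t), (6, 22, p, 2, d), (6, 22, p, 7, z), (6, 7, z, 1, v), (6, 7, z, 10, k), (6, 7, z, 13, t), (6, 7, z, 2, d), (6, 7, z, 22, p)}
π_{A, D2} gives {(15, 28), (6, 1), (6, 10), (6, 13), (6, 2), (6, 22), (6, 7)} (25 duplicate(s) eliminated).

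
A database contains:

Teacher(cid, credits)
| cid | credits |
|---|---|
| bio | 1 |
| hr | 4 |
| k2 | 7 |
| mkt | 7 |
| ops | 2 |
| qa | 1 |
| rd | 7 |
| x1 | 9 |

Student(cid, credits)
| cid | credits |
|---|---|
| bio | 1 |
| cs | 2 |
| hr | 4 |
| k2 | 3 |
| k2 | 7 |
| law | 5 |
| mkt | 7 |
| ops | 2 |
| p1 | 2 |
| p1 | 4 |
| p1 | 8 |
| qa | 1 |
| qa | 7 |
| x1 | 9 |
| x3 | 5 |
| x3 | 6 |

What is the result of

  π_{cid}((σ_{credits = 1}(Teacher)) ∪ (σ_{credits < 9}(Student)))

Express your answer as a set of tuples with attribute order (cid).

Selection credits = 1: {(bio, 1), (qa, 1)}
Selection credits < 9: {(bio, 1), (cs, 2), (hr, 4), (k2, 3), (k2, 7), (law, 5), (mkt, 7), (ops, 2), (p1, 2), (p1, 4), (p1, 8), (qa, 1), (qa, 7), (x3, 5), (x3, 6)}
Taking the union: {(bio, 1), (cs, 2), (hr, 4), (k2, 3), (k2, 7), (law, 5), (mkt, 7), (ops, 2), (p1, 2), (p1, 4), (p1, 8), (qa, 1), (qa, 7), (x3, 5), (x3, 6)}
Projecting to cid (5 duplicate(s) eliminated): {bio, cs, hr, k2, law, mkt, ops, p1, qa, x3}

{bio, cs, hr, k2, law, mkt, ops, p1, qa, x3}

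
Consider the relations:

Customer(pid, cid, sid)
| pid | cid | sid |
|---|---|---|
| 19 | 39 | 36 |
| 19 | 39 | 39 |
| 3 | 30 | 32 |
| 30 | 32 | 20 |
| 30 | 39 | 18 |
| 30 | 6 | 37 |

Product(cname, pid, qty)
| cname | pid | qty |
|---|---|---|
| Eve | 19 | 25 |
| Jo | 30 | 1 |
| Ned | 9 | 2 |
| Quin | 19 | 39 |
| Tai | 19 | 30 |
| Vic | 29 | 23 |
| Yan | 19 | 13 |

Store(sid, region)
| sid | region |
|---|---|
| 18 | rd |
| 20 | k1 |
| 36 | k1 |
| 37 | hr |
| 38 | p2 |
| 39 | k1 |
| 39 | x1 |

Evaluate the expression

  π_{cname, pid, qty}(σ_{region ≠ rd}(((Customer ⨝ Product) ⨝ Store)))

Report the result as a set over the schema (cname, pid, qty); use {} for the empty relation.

Joining Customer and Product on pid yields {(19, 39, 36, Eve, 25), (19, 39, 36, Quin, 39), (19, 39, 36, Tai, 30), (19, 39, 36, Yan, 13), (19, 39, 39, Eve, 25), (19, 39, 39, Quin, 39), (19, 39, 39, Tai, 30), (19, 39, 39, Yan, 13), (30, 32, 20, Jo, 1), (30, 39, 18, Jo, 1), (30, 6, 37, Jo, 1)}.
Joining (Customer ⨝ Product) and Store on sid yields {(19, 39, 36, Eve, 25, k1), (19, 39, 36, Quin, 39, k1), (19, 39, 36, Tai, 30, k1), (19, 39, 36, Yan, 13, k1), (19, 39, 39, Eve, 25, k1), (19, 39, 39, Eve, 25, x1), (19, 39, 39, Quin, 39, k1), (19, 39, 39, Quin, 39, x1), (19, 39, 39, Tai, 30, k1), (19, 39, 39, Tai, 30, x1), (19, 39, 39, Yan, 13, k1), (19, 39, 39, Yan, 13, x1), (30, 32, 20, Jo, 1, k1), (30, 39, 18, Jo, 1, rd), (30, 6, 37, Jo, 1, hr)}.
Apply σ_{region ≠ rd}; surviving tuples: {(19, 39, 36, Eve, 25, k1), (19, 39, 36, Quin, 39, k1), (19, 39, 36, Tai, 30, k1), (19, 39, 36, Yan, 13, k1), (19, 39, 39, Eve, 25, k1), (19, 39, 39, Eve, 25, x1), (19, 39, 39, Quin, 39, k1), (19, 39, 39, Quin, 39, x1), (19, 39, 39, Tai, 30, k1), (19, 39, 39, Tai, 30, x1), (19, 39, 39, Yan, 13, k1), (19, 39, 39, Yan, 13, x1), (30, 32, 20, Jo, 1, k1), (30, 6, 37, Jo, 1, hr)}
π[cname, pid, qty]: project onto (cname, pid, qty) (9 duplicate(s) eliminated) → {(Eve, 19, 25), (Jo, 30, 1), (Quin, 19, 39), (Tai, 19, 30), (Yan, 19, 13)}

{(Eve, 19, 25), (Jo, 30, 1), (Quin, 19, 39), (Tai, 19, 30), (Yan, 19, 13)}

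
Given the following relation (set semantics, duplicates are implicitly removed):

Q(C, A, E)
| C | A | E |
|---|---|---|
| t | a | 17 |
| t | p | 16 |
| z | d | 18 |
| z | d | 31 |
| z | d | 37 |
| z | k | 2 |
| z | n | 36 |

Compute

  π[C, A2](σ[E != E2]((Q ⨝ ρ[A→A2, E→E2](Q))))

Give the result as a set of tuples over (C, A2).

{(t, a), (t, p), (z, d), (z, k), (z, n)}

ρ[A→A2, E→E2]: schema becomes (C, A2, E2); tuples unchanged.
Q ⋈ ρ[A→A2, E→E2](Q) (natural join on C): {(t, a, 17, a, 17), (t, a, 17, p, 16), (t, p, 16, a, 17), (t, p, 16, p, 16), (z, d, 18, d, 18), (z, d, 18, d, 31), (z, d, 18, d, 37), (z, d, 18, k, 2), (z, d, 18, n, 36), (z, d, 31, d, 18), (z, d, 31, d, 31), (z, d, 31, d, 37), (z, d, 31, k, 2), (z, d, 31, n, 36), (z, d, 37, d, 18), (z, d, 37, d, 31), (z, d, 37, d, 37), (z, d, 37, k, 2), (z, d, 37, n, 36), (z, k, 2, d, 18), (z, k, 2, d, 31), (z, k, 2, d, 37), (z, k, 2, k, 2), (z, k, 2, n, 36), (z, n, 36, d, 18), (z, n, 36, d, 31), (z, n, 36, d, 37), (z, n, 36, k, 2), (z, n, 36, n, 36)}
Apply σ_{E != E2}; surviving tuples: {(t, a, 17, p, 16), (t, p, 16, a, 17), (z, d, 18, d, 31), (z, d, 18, d, 37), (z, d, 18, k, 2), (z, d, 18, n, 36), (z, d, 31, d, 18), (z, d, 31, d, 37), (z, d, 31, k, 2), (z, d, 31, n, 36), (z, d, 37, d, 18), (z, d, 37, d, 31), (z, d, 37, k, 2), (z, d, 37, n, 36), (z, k, 2, d, 18), (z, k, 2, d, 31), (z, k, 2, d, 37), (z, k, 2, n, 36), (z, n, 36, d, 18), (z, n, 36, d, 31), (z, n, 36, d, 37), (z, n, 36, k, 2)}
Keep only column(s) C, A2 (17 duplicate(s) eliminated): {(t, a), (t, p), (z, d), (z, k), (z, n)}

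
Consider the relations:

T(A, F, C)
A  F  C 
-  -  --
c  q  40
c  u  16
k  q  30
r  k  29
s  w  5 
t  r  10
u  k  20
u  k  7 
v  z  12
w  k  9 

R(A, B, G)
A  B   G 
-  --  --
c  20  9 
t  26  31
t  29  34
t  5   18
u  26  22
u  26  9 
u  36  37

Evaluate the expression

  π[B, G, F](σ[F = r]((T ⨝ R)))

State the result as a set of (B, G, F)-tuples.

{(26, 31, r), (29, 34, r), (5, 18, r)}

T ⋈ R (natural join on A): {(c, q, 40, 20, 9), (c, u, 16, 20, 9), (t, r, 10, 26, 31), (t, r, 10, 29, 34), (t, r, 10, 5, 18), (u, k, 20, 26, 22), (u, k, 20, 26, 9), (u, k, 20, 36, 37), (u, k, 7, 26, 22), (u, k, 7, 26, 9), (u, k, 7, 36, 37)}
Apply σ_{F = r}; surviving tuples: {(t, r, 10, 26, 31), (t, r, 10, 29, 34), (t, r, 10, 5, 18)}
Projecting to B, G, F: {(26, 31, r), (29, 34, r), (5, 18, r)}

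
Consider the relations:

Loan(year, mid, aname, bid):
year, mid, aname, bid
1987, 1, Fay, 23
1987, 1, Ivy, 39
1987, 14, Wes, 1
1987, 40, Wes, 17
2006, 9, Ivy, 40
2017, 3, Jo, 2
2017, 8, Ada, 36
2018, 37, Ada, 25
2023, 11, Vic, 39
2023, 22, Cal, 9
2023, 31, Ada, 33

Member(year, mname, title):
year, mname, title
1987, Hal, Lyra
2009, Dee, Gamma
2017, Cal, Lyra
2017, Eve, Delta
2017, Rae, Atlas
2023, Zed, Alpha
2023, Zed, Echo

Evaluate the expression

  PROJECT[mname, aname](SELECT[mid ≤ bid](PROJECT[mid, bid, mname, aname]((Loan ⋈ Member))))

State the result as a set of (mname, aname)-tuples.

{(Cal, Ada), (Eve, Ada), (Hal, Fay), (Hal, Ivy), (Rae, Ada), (Zed, Ada), (Zed, Vic)}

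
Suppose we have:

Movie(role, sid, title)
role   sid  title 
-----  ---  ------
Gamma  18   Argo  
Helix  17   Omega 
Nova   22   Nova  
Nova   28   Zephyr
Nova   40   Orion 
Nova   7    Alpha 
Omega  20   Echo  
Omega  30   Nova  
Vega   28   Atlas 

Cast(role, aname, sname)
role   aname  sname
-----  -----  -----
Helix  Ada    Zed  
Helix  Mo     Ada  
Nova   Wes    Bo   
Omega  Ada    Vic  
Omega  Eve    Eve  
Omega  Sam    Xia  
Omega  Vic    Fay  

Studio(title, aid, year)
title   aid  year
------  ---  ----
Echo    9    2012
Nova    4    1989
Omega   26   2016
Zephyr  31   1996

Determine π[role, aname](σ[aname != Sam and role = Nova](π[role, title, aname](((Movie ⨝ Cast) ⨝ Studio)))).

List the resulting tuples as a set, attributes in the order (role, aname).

Natural join on role: {(Helix, 17, Omega, Ada, Zed), (Helix, 17, Omega, Mo, Ada), (Nova, 22, Nova, Wes, Bo), (Nova, 28, Zephyr, Wes, Bo), (Nova, 40, Orion, Wes, Bo), (Nova, 7, Alpha, Wes, Bo), (Omega, 20, Echo, Ada, Vic), (Omega, 20, Echo, Eve, Eve), (Omega, 20, Echo, Sam, Xia), (Omega, 20, Echo, Vic, Fay), (Omega, 30, Nova, Ada, Vic), (Omega, 30, Nova, Eve, Eve), (Omega, 30, Nova, Sam, Xia), (Omega, 30, Nova, Vic, Fay)}
Natural join on title: {(Helix, 17, Omega, Ada, Zed, 26, 2016), (Helix, 17, Omega, Mo, Ada, 26, 2016), (Nova, 22, Nova, Wes, Bo, 4, 1989), (Nova, 28, Zephyr, Wes, Bo, 31, 1996), (Omega, 20, Echo, Ada, Vic, 9, 2012), (Omega, 20, Echo, Eve, Eve, 9, 2012), (Omega, 20, Echo, Sam, Xia, 9, 2012), (Omega, 20, Echo, Vic, Fay, 9, 2012), (Omega, 30, Nova, Ada, Vic, 4, 1989), (Omega, 30, Nova, Eve, Eve, 4, 1989), (Omega, 30, Nova, Sam, Xia, 4, 1989), (Omega, 30, Nova, Vic, Fay, 4, 1989)}
Projecting to role, title, aname: {(Helix, Omega, Ada), (Helix, Omega, Mo), (Nova, Nova, Wes), (Nova, Zephyr, Wes), (Omega, Echo, Ada), (Omega, Echo, Eve), (Omega, Echo, Sam), (Omega, Echo, Vic), (Omega, Nova, Ada), (Omega, Nova, Eve), (Omega, Nova, Sam), (Omega, Nova, Vic)}
σ[aname != Sam and role = Nova]: keep tuples satisfying aname != Sam and role = Nova → {(Nova, Nova, Wes), (Nova, Zephyr, Wes)}
Projecting to role, aname (1 duplicate(s) eliminated): {(Nova, Wes)}

{(Nova, Wes)}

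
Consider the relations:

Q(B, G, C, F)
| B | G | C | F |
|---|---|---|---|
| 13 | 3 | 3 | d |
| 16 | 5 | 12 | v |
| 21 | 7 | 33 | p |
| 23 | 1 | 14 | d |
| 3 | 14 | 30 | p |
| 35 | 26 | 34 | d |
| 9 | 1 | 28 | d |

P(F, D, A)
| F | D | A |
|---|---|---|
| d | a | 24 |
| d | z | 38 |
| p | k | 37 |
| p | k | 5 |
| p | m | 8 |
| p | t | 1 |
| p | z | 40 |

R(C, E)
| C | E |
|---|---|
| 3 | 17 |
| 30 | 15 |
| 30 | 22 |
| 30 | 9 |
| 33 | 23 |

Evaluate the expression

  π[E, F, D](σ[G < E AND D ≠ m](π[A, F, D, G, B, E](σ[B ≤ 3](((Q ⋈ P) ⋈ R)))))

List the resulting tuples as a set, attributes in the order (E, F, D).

{(15, p, k), (15, p, t), (15, p, z), (22, p, k), (22, p, t), (22, p, z)}

Q ⋈ P (natural join on F): {(13, 3, 3, d, a, 24), (13, 3, 3, d, z, 38), (21, 7, 33, p, k, 37), (21, 7, 33, p, k, 5), (21, 7, 33, p, m, 8), (21, 7, 33, p, t, 1), (21, 7, 33, p, z, 40), (23, 1, 14, d, a, 24), (23, 1, 14, d, z, 38), (3, 14, 30, p, k, 37), (3, 14, 30, p, k, 5), (3, 14, 30, p, m, 8), (3, 14, 30, p, t, 1), (3, 14, 30, p, z, 40), (35, 26, 34, d, a, 24), (35, 26, 34, d, z, 38), (9, 1, 28, d, a, 24), (9, 1, 28, d, z, 38)}
(Q ⋈ P) ⋈ R (natural join on C): {(13, 3, 3, d, a, 24, 17), (13, 3, 3, d, z, 38, 17), (21, 7, 33, p, k, 37, 23), (21, 7, 33, p, k, 5, 23), (21, 7, 33, p, m, 8, 23), (21, 7, 33, p, t, 1, 23), (21, 7, 33, p, z, 40, 23), (3, 14, 30, p, k, 37, 15), (3, 14, 30, p, k, 37, 22), (3, 14, 30, p, k, 37, 9), (3, 14, 30, p, k, 5, 15), (3, 14, 30, p, k, 5, 22), (3, 14, 30, p, k, 5, 9), (3, 14, 30, p, m, 8, 15), (3, 14, 30, p, m, 8, 22), (3, 14, 30, p, m, 8, 9), (3, 14, 30, p, t, 1, 15), (3, 14, 30, p, t, 1, 22), (3, 14, 30, p, t, 1, 9), (3, 14, 30, p, z, 40, 15), (3, 14, 30, p, z, 40, 22), (3, 14, 30, p, z, 40, 9)}
Selection B ≤ 3: {(3, 14, 30, p, k, 37, 15), (3, 14, 30, p, k, 37, 22), (3, 14, 30, p, k, 37, 9), (3, 14, 30, p, k, 5, 15), (3, 14, 30, p, k, 5, 22), (3, 14, 30, p, k, 5, 9), (3, 14, 30, p, m, 8, 15), (3, 14, 30, p, m, 8, 22), (3, 14, 30, p, m, 8, 9), (3, 14, 30, p, t, 1, 15), (3, 14, 30, p, t, 1, 22), (3, 14, 30, p, t, 1, 9), (3, 14, 30, p, z, 40, 15), (3, 14, 30, p, z, 40, 22), (3, 14, 30, p, z, 40, 9)}
Projecting to A, F, D, G, B, E: {(1, p, t, 14, 3, 15), (1, p, t, 14, 3, 22), (1, p, t, 14, 3, 9), (37, p, k, 14, 3, 15), (37, p, k, 14, 3, 22), (37, p, k, 14, 3, 9), (40, p, z, 14, 3, 15), (40, p, z, 14, 3, 22), (40, p, z, 14, 3, 9), (5, p, k, 14, 3, 15), (5, p, k, 14, 3, 22), (5, p, k, 14, 3, 9), (8, p, m, 14, 3, 15), (8, p, m, 14, 3, 22), (8, p, m, 14, 3, 9)}
Selection G < E AND D ≠ m: {(1, p, t, 14, 3, 15), (1, p, t, 14, 3, 22), (37, p, k, 14, 3, 15), (37, p, k, 14, 3, 22), (40, p, z, 14, 3, 15), (40, p, z, 14, 3, 22), (5, p, k, 14, 3, 15), (5, p, k, 14, 3, 22)}
Projecting to E, F, D (2 duplicate(s) eliminated): {(15, p, k), (15, p, t), (15, p, z), (22, p, k), (22, p, t), (22, p, z)}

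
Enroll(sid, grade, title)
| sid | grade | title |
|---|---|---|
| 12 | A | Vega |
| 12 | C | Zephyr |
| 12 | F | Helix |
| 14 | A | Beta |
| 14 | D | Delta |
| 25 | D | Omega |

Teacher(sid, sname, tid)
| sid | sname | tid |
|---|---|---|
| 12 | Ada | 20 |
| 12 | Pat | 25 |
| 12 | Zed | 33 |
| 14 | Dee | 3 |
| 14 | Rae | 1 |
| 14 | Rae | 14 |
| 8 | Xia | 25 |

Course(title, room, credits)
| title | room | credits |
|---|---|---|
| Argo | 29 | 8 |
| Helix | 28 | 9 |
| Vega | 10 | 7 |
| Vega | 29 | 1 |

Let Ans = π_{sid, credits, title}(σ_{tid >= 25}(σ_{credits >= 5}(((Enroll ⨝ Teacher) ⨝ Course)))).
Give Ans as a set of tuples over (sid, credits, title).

{(12, 7, Vega), (12, 9, Helix)}

Enroll ⋈ Teacher (natural join on sid): {(12, A, Vega, Ada, 20), (12, A, Vega, Pat, 25), (12, A, Vega, Zed, 33), (12, C, Zephyr, Ada, 20), (12, C, Zephyr, Pat, 25), (12, C, Zephyr, Zed, 33), (12, F, Helix, Ada, 20), (12, F, Helix, Pat, 25), (12, F, Helix, Zed, 33), (14, A, Beta, Dee, 3), (14, A, Beta, Rae, 1), (14, A, Beta, Rae, 14), (14, D, Delta, Dee, 3), (14, D, Delta, Rae, 1), (14, D, Delta, Rae, 14)}
(Enroll ⨝ Teacher) ⋈ Course (natural join on title): {(12, A, Vega, Ada, 20, 10, 7), (12, A, Vega, Ada, 20, 29, 1), (12, A, Vega, Pat, 25, 10, 7), (12, A, Vega, Pat, 25, 29, 1), (12, A, Vega, Zed, 33, 10, 7), (12, A, Vega, Zed, 33, 29, 1), (12, F, Helix, Ada, 20, 28, 9), (12, F, Helix, Pat, 25, 28, 9), (12, F, Helix, Zed, 33, 28, 9)}
Apply σ_{credits >= 5}; surviving tuples: {(12, A, Vega, Ada, 20, 10, 7), (12, A, Vega, Pat, 25, 10, 7), (12, A, Vega, Zed, 33, 10, 7), (12, F, Helix, Ada, 20, 28, 9), (12, F, Helix, Pat, 25, 28, 9), (12, F, Helix, Zed, 33, 28, 9)}
Apply σ_{tid >= 25}; surviving tuples: {(12, A, Vega, Pat, 25, 10, 7), (12, A, Vega, Zed, 33, 10, 7), (12, F, Helix, Pat, 25, 28, 9), (12, F, Helix, Zed, 33, 28, 9)}
Projecting to sid, credits, title (2 duplicate(s) eliminated): {(12, 7, Vega), (12, 9, Helix)}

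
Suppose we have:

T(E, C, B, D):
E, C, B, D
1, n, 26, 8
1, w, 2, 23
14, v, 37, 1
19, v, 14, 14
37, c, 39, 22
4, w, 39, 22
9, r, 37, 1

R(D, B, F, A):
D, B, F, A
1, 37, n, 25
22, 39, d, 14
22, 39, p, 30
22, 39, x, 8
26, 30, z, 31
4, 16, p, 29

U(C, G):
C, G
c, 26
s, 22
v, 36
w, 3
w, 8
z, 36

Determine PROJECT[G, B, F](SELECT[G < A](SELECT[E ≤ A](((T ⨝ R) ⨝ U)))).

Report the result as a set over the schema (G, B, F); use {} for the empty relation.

Natural join on B, D: {(14, v, 37, 1, n, 25), (37, c, 39, 22, d, 14), (37, c, 39, 22, p, 30), (37, c, 39, 22, x, 8), (4, w, 39, 22, d, 14), (4, w, 39, 22, p, 30), (4, w, 39, 22, x, 8), (9, r, 37, 1, n, 25)}
Natural join on C: {(14, v, 37, 1, n, 25, 36), (37, c, 39, 22, d, 14, 26), (37, c, 39, 22, p, 30, 26), (37, c, 39, 22, x, 8, 26), (4, w, 39, 22, d, 14, 3), (4, w, 39, 22, d, 14, 8), (4, w, 39, 22, p, 30, 3), (4, w, 39, 22, p, 30, 8), (4, w, 39, 22, x, 8, 3), (4, w, 39, 22, x, 8, 8)}
Apply σ_{E ≤ A}; surviving tuples: {(14, v, 37, 1, n, 25, 36), (4, w, 39, 22, d, 14, 3), (4, w, 39, 22, d, 14, 8), (4, w, 39, 22, p, 30, 3), (4, w, 39, 22, p, 30, 8), (4, w, 39, 22, x, 8, 3), (4, w, 39, 22, x, 8, 8)}
Apply σ_{G < A}; surviving tuples: {(4, w, 39, 22, d, 14, 3), (4, w, 39, 22, d, 14, 8), (4, w, 39, 22, p, 30, 3), (4, w, 39, 22, p, 30, 8), (4, w, 39, 22, x, 8, 3)}
π[G, B, F]: project onto (G, B, F) → {(3, 39, d), (3, 39, p), (3, 39, x), (8, 39, d), (8, 39, p)}

{(3, 39, d), (3, 39, p), (3, 39, x), (8, 39, d), (8, 39, p)}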